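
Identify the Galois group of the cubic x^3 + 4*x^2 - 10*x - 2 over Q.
Gal(K/Q) = S_3 (symmetric group of order 6)

Compute the discriminant of x^3 + (4)*x^2 + (-10)*x + (-2): Δ = 7444. Since Δ is not a rational square, the Galois group is not contained in A_3; it must be the full S_3 (irreducibility of the cubic rules out anything smaller).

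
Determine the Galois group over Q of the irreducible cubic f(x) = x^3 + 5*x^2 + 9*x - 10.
Gal(K/Q) = S_3 (symmetric group of order 6)

Compute the discriminant of x^3 + (5)*x^2 + (9)*x + (-10): Δ = -6691. Since Δ is not a rational square, the Galois group is not contained in A_3; it must be the full S_3 (irreducibility of the cubic rules out anything smaller).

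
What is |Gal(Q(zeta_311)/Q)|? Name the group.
|Gal(Q(zeta_311)/Q)| = phi(311) = 310; group ≅ (Z/311Z)^* ≅ Z/310Z

The n-th cyclotomic polynomial Φ_311(x) is the minimal polynomial of zeta_311 over Q and has degree phi(311) = 310. So Q(zeta_311) is a degree-310 Galois extension with Galois group (Z/311Z)^*. (Z/311Z)^* is cyclic since 311 is an odd prime power (or 4). Hence Gal(Q(zeta_311)/Q) ≅ Z/310Z.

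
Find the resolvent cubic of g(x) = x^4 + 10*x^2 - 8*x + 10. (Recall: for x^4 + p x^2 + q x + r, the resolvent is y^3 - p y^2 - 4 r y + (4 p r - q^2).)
h(y) = y^3 - 10*y^2 - 40*y + 336

Identify coefficients: p = 10, q = -8, r = 10.
Plug into h(y) = y^3 - p y^2 - 4 r y + (4 p r - q^2):
  h(y) = y^3 - (10) y^2 - 4*(10) y + (4*(10)*(10) - (-8)^2)
       = y^3 + (-10) y^2 + (-40) y + (336).
Simplifying: h(y) = y^3 - 10*y^2 - 40*y + 336.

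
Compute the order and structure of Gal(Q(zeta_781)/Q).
|Gal(Q(zeta_781)/Q)| = phi(781) = 700; group ≅ (Z/781Z)^* ≅ Z/10Z × Z/70Z

The n-th cyclotomic polynomial Φ_781(x) is the minimal polynomial of zeta_781 over Q and has degree phi(781) = 700. So Q(zeta_781) is a degree-700 Galois extension with Galois group (Z/781Z)^*. By CRT, (Z/781Z)^* ≅ (Z/11Z)^* × (Z/71Z)^*. Each prime-power unit group is (Z/11Z)^* ≅ Z/10Z; (Z/71Z)^* ≅ Z/70Z. Hence Gal(Q(zeta_781)/Q) ≅ Z/10Z × Z/70Z.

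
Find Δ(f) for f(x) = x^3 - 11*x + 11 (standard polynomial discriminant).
Δ = 2057

For a depressed cubic x^3 + p x + q the discriminant is Δ = -4 p^3 - 27 q^2 = -4*(-11)^3 - 27*(11)^2 = 5324 - 3267 = 2057.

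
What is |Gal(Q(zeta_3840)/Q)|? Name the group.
|Gal(Q(zeta_3840)/Q)| = phi(3840) = 1024; group ≅ (Z/3840Z)^* ≅ Z/2Z × Z/2Z × Z/4Z × Z/64Z

The n-th cyclotomic polynomial Φ_3840(x) is the minimal polynomial of zeta_3840 over Q and has degree phi(3840) = 1024. So Q(zeta_3840) is a degree-1024 Galois extension with Galois group (Z/3840Z)^*. By CRT, (Z/3840Z)^* ≅ (Z/256Z)^* × (Z/3Z)^* × (Z/5Z)^*. Each prime-power unit group is (Z/256Z)^* ≅ Z/2Z × Z/64Z; (Z/3Z)^* ≅ Z/2Z; (Z/5Z)^* ≅ Z/4Z. Hence Gal(Q(zeta_3840)/Q) ≅ Z/2Z × Z/2Z × Z/4Z × Z/64Z.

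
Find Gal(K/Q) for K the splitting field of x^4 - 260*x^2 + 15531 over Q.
Gal(K/Q) = V_4 (Klein four-group, Z/2Z × Z/2Z)

f factors as (x^2 - 167)(x^2 - 93), so the splitting field is K = Q(sqrt(167), sqrt(93)). The elements 167, 93, 15531 are all non-squares in Q, so sqrt(167) and sqrt(93) generate independent quadratic extensions. Thus [K:Q] = 4 and Gal(K/Q) is generated by the two order-2 automorphisms sqrt(167) ↦ -sqrt(167) and sqrt(93) ↦ -sqrt(93), giving V_4.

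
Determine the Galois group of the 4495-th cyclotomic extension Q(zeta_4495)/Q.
|Gal(Q(zeta_4495)/Q)| = phi(4495) = 3360; group ≅ (Z/4495Z)^* ≅ Z/4Z × Z/28Z × Z/30Z

The n-th cyclotomic polynomial Φ_4495(x) is the minimal polynomial of zeta_4495 over Q and has degree phi(4495) = 3360. So Q(zeta_4495) is a degree-3360 Galois extension with Galois group (Z/4495Z)^*. By CRT, (Z/4495Z)^* ≅ (Z/5Z)^* × (Z/29Z)^* × (Z/31Z)^*. Each prime-power unit group is (Z/5Z)^* ≅ Z/4Z; (Z/29Z)^* ≅ Z/28Z; (Z/31Z)^* ≅ Z/30Z. Hence Gal(Q(zeta_4495)/Q) ≅ Z/4Z × Z/28Z × Z/30Z.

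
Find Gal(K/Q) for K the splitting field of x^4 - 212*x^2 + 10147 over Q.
Gal(K/Q) = V_4 (Klein four-group, Z/2Z × Z/2Z)

f factors as (x^2 - 73)(x^2 - 139), so the splitting field is K = Q(sqrt(73), sqrt(139)). The elements 73, 139, 10147 are all non-squares in Q, so sqrt(73) and sqrt(139) generate independent quadratic extensions. Thus [K:Q] = 4 and Gal(K/Q) is generated by the two order-2 automorphisms sqrt(73) ↦ -sqrt(73) and sqrt(139) ↦ -sqrt(139), giving V_4.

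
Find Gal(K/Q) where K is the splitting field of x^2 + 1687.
Gal(K/Q) = Z/2Z (cyclic of order 2)

x^2 + 1687 is irreducible over Q since -1687 is not a rational square. The splitting field Q(sqrt(-1687)) has degree 2 over Q, and its unique nontrivial automorphism is sqrt(-1687) ↦ -sqrt(-1687). Hence Gal(Q(sqrt(-1687))/Q) = Z/2Z.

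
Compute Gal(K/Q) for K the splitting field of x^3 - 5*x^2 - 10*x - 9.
Gal(K/Q) = S_3 (symmetric group of order 6)

Compute the discriminant of x^3 + (-5)*x^2 + (-10)*x + (-9): Δ = -8287. Since Δ is not a rational square, the Galois group is not contained in A_3; it must be the full S_3 (irreducibility of the cubic rules out anything smaller).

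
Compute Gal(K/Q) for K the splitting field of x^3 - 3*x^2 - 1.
Gal(K/Q) = S_3 (symmetric group of order 6)

Compute the discriminant of x^3 + (-3)*x^2 + (0)*x + (-1): Δ = -135. Since Δ is not a rational square, the Galois group is not contained in A_3; it must be the full S_3 (irreducibility of the cubic rules out anything smaller).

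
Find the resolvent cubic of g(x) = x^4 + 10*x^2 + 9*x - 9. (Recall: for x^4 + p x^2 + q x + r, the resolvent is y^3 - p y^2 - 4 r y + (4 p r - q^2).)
h(y) = y^3 - 10*y^2 + 36*y - 441

Identify coefficients: p = 10, q = 9, r = -9.
Plug into h(y) = y^3 - p y^2 - 4 r y + (4 p r - q^2):
  h(y) = y^3 - (10) y^2 - 4*(-9) y + (4*(10)*(-9) - (9)^2)
       = y^3 + (-10) y^2 + (36) y + (-441).
Simplifying: h(y) = y^3 - 10*y^2 + 36*y - 441.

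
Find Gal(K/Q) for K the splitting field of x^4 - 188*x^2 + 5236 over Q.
Gal(K/Q) = V_4 (Klein four-group, Z/2Z × Z/2Z)

f factors as (x^2 - 34)(x^2 - 154), so the splitting field is K = Q(sqrt(34), sqrt(154)). The elements 34, 154, 5236 are all non-squares in Q, so sqrt(34) and sqrt(154) generate independent quadratic extensions. Thus [K:Q] = 4 and Gal(K/Q) is generated by the two order-2 automorphisms sqrt(34) ↦ -sqrt(34) and sqrt(154) ↦ -sqrt(154), giving V_4.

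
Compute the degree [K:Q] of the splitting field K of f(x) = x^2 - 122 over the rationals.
[K:Q] = 2

The polynomial x^2 - 122 is irreducible over Q since 122 is not a perfect square. Its splitting field is Q(sqrt(122)), which has degree 2 over Q.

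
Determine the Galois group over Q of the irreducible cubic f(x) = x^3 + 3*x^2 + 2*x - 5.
Gal(K/Q) = S_3 (symmetric group of order 6)

Compute the discriminant of x^3 + (3)*x^2 + (2)*x + (-5): Δ = -671. Since Δ is not a rational square, the Galois group is not contained in A_3; it must be the full S_3 (irreducibility of the cubic rules out anything smaller).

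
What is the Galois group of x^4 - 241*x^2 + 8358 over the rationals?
Gal(K/Q) = V_4 (Klein four-group, Z/2Z × Z/2Z)

f factors as (x^2 - 42)(x^2 - 199), so the splitting field is K = Q(sqrt(42), sqrt(199)). The elements 42, 199, 8358 are all non-squares in Q, so sqrt(42) and sqrt(199) generate independent quadratic extensions. Thus [K:Q] = 4 and Gal(K/Q) is generated by the two order-2 automorphisms sqrt(42) ↦ -sqrt(42) and sqrt(199) ↦ -sqrt(199), giving V_4.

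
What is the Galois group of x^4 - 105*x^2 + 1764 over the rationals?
Gal(K/Q) = Z/2Z (cyclic of order 2)

f factors as (x^2 - 21)(x^2 - 84), so the splitting field is K = Q(sqrt(21), sqrt(84)). The squarefree part of 21 is 21 and the squarefree part of 84 is also 21, so sqrt(21) and sqrt(84) are both rational multiples of sqrt(21). Hence Q(sqrt(21)) = Q(sqrt(84)) = Q(sqrt(21)), and the splitting field collapses to a single degree-2 extension with Galois group Z/2Z.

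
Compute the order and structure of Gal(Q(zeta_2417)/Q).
|Gal(Q(zeta_2417)/Q)| = phi(2417) = 2416; group ≅ (Z/2417Z)^* ≅ Z/2416Z

The n-th cyclotomic polynomial Φ_2417(x) is the minimal polynomial of zeta_2417 over Q and has degree phi(2417) = 2416. So Q(zeta_2417) is a degree-2416 Galois extension with Galois group (Z/2417Z)^*. (Z/2417Z)^* is cyclic since 2417 is an odd prime power (or 4). Hence Gal(Q(zeta_2417)/Q) ≅ Z/2416Z.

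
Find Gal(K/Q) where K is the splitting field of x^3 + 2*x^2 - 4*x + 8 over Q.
Gal(K/Q) = S_3 (symmetric group of order 6)

Compute the discriminant of x^3 + (2)*x^2 + (-4)*x + (8): Δ = -2816. Since Δ is not a rational square, the Galois group is not contained in A_3; it must be the full S_3 (irreducibility of the cubic rules out anything smaller).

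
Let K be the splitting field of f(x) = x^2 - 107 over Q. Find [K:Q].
[K:Q] = 2

The polynomial x^2 - 107 is irreducible over Q since 107 is not a perfect square. Its splitting field is Q(sqrt(107)), which has degree 2 over Q.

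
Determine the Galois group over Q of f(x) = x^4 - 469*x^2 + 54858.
Gal(K/Q) = V_4 (Klein four-group, Z/2Z × Z/2Z)

f factors as (x^2 - 246)(x^2 - 223), so the splitting field is K = Q(sqrt(246), sqrt(223)). The elements 246, 223, 54858 are all non-squares in Q, so sqrt(246) and sqrt(223) generate independent quadratic extensions. Thus [K:Q] = 4 and Gal(K/Q) is generated by the two order-2 automorphisms sqrt(246) ↦ -sqrt(246) and sqrt(223) ↦ -sqrt(223), giving V_4.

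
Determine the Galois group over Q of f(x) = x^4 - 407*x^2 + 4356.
Gal(K/Q) = Z/2Z (cyclic of order 2)

f factors as (x^2 - 396)(x^2 - 11), so the splitting field is K = Q(sqrt(396), sqrt(11)). The squarefree part of 396 is 11 and the squarefree part of 11 is also 11, so sqrt(396) and sqrt(11) are both rational multiples of sqrt(11). Hence Q(sqrt(396)) = Q(sqrt(11)) = Q(sqrt(11)), and the splitting field collapses to a single degree-2 extension with Galois group Z/2Z.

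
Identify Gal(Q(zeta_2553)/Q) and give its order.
|Gal(Q(zeta_2553)/Q)| = phi(2553) = 1584; group ≅ (Z/2553Z)^* ≅ Z/2Z × Z/22Z × Z/36Z

The n-th cyclotomic polynomial Φ_2553(x) is the minimal polynomial of zeta_2553 over Q and has degree phi(2553) = 1584. So Q(zeta_2553) is a degree-1584 Galois extension with Galois group (Z/2553Z)^*. By CRT, (Z/2553Z)^* ≅ (Z/3Z)^* × (Z/23Z)^* × (Z/37Z)^*. Each prime-power unit group is (Z/3Z)^* ≅ Z/2Z; (Z/23Z)^* ≅ Z/22Z; (Z/37Z)^* ≅ Z/36Z. Hence Gal(Q(zeta_2553)/Q) ≅ Z/2Z × Z/22Z × Z/36Z.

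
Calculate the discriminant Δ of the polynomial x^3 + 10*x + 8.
Δ = -5728

For a depressed cubic x^3 + p x + q the discriminant is Δ = -4 p^3 - 27 q^2 = -4*(10)^3 - 27*(8)^2 = -4000 - 1728 = -5728.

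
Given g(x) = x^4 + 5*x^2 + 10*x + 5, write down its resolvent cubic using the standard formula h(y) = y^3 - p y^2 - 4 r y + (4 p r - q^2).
h(y) = y^3 - 5*y^2 - 20*y

Identify coefficients: p = 5, q = 10, r = 5.
Plug into h(y) = y^3 - p y^2 - 4 r y + (4 p r - q^2):
  h(y) = y^3 - (5) y^2 - 4*(5) y + (4*(5)*(5) - (10)^2)
       = y^3 + (-5) y^2 + (-20) y + (0).
Simplifying: h(y) = y^3 - 5*y^2 - 20*y.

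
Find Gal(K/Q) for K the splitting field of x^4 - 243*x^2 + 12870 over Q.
Gal(K/Q) = V_4 (Klein four-group, Z/2Z × Z/2Z)

f factors as (x^2 - 78)(x^2 - 165), so the splitting field is K = Q(sqrt(78), sqrt(165)). The elements 78, 165, 12870 are all non-squares in Q, so sqrt(78) and sqrt(165) generate independent quadratic extensions. Thus [K:Q] = 4 and Gal(K/Q) is generated by the two order-2 automorphisms sqrt(78) ↦ -sqrt(78) and sqrt(165) ↦ -sqrt(165), giving V_4.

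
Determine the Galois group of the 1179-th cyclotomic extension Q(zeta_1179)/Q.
|Gal(Q(zeta_1179)/Q)| = phi(1179) = 780; group ≅ (Z/1179Z)^* ≅ Z/6Z × Z/130Z

The n-th cyclotomic polynomial Φ_1179(x) is the minimal polynomial of zeta_1179 over Q and has degree phi(1179) = 780. So Q(zeta_1179) is a degree-780 Galois extension with Galois group (Z/1179Z)^*. By CRT, (Z/1179Z)^* ≅ (Z/9Z)^* × (Z/131Z)^*. Each prime-power unit group is (Z/9Z)^* ≅ Z/6Z; (Z/131Z)^* ≅ Z/130Z. Hence Gal(Q(zeta_1179)/Q) ≅ Z/6Z × Z/130Z.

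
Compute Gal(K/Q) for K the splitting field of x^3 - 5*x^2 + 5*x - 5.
Gal(K/Q) = S_3 (symmetric group of order 6)

Compute the discriminant of x^3 + (-5)*x^2 + (5)*x + (-5): Δ = -800. Since Δ is not a rational square, the Galois group is not contained in A_3; it must be the full S_3 (irreducibility of the cubic rules out anything smaller).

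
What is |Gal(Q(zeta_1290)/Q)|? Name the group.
|Gal(Q(zeta_1290)/Q)| = phi(1290) = 336; group ≅ (Z/1290Z)^* ≅ Z/2Z × Z/4Z × Z/42Z

The n-th cyclotomic polynomial Φ_1290(x) is the minimal polynomial of zeta_1290 over Q and has degree phi(1290) = 336. So Q(zeta_1290) is a degree-336 Galois extension with Galois group (Z/1290Z)^*. By CRT, (Z/1290Z)^* ≅ (Z/2Z)^* × (Z/3Z)^* × (Z/5Z)^* × (Z/43Z)^*. Each prime-power unit group is (Z/2Z)^* ≅ trivial group (order 1); (Z/3Z)^* ≅ Z/2Z; (Z/5Z)^* ≅ Z/4Z; (Z/43Z)^* ≅ Z/42Z. Hence Gal(Q(zeta_1290)/Q) ≅ Z/2Z × Z/4Z × Z/42Z.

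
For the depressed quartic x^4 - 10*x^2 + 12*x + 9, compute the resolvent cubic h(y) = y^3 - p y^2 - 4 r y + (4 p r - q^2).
h(y) = y^3 + 10*y^2 - 36*y - 504

Identify coefficients: p = -10, q = 12, r = 9.
Plug into h(y) = y^3 - p y^2 - 4 r y + (4 p r - q^2):
  h(y) = y^3 - (-10) y^2 - 4*(9) y + (4*(-10)*(9) - (12)^2)
       = y^3 + (10) y^2 + (-36) y + (-504).
Simplifying: h(y) = y^3 + 10*y^2 - 36*y - 504.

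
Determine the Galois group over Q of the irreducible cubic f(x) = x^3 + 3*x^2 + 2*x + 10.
Gal(K/Q) = S_3 (symmetric group of order 6)

Compute the discriminant of x^3 + (3)*x^2 + (2)*x + (10): Δ = -2696. Since Δ is not a rational square, the Galois group is not contained in A_3; it must be the full S_3 (irreducibility of the cubic rules out anything smaller).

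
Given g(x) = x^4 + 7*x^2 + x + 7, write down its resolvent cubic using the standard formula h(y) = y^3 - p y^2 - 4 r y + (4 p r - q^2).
h(y) = y^3 - 7*y^2 - 28*y + 195

Identify coefficients: p = 7, q = 1, r = 7.
Plug into h(y) = y^3 - p y^2 - 4 r y + (4 p r - q^2):
  h(y) = y^3 - (7) y^2 - 4*(7) y + (4*(7)*(7) - (1)^2)
       = y^3 + (-7) y^2 + (-28) y + (195).
Simplifying: h(y) = y^3 - 7*y^2 - 28*y + 195.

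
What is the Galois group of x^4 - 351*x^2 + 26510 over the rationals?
Gal(K/Q) = V_4 (Klein four-group, Z/2Z × Z/2Z)

f factors as (x^2 - 110)(x^2 - 241), so the splitting field is K = Q(sqrt(110), sqrt(241)). The elements 110, 241, 26510 are all non-squares in Q, so sqrt(110) and sqrt(241) generate independent quadratic extensions. Thus [K:Q] = 4 and Gal(K/Q) is generated by the two order-2 automorphisms sqrt(110) ↦ -sqrt(110) and sqrt(241) ↦ -sqrt(241), giving V_4.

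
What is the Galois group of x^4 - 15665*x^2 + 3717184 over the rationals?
Gal(K/Q) = Z/2Z (cyclic of order 2)

f factors as (x^2 - 15424)(x^2 - 241), so the splitting field is K = Q(sqrt(15424), sqrt(241)). The squarefree part of 15424 is 241 and the squarefree part of 241 is also 241, so sqrt(15424) and sqrt(241) are both rational multiples of sqrt(241). Hence Q(sqrt(15424)) = Q(sqrt(241)) = Q(sqrt(241)), and the splitting field collapses to a single degree-2 extension with Galois group Z/2Z.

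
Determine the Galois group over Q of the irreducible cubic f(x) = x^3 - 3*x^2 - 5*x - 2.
Gal(K/Q) = S_3 (symmetric group of order 6)

Compute the discriminant of x^3 + (-3)*x^2 + (-5)*x + (-2): Δ = -139. Since Δ is not a rational square, the Galois group is not contained in A_3; it must be the full S_3 (irreducibility of the cubic rules out anything smaller).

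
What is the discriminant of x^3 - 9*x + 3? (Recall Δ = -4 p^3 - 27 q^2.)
Δ = 2673

For a depressed cubic x^3 + p x + q the discriminant is Δ = -4 p^3 - 27 q^2 = -4*(-9)^3 - 27*(3)^2 = 2916 - 243 = 2673.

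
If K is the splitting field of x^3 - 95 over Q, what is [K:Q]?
[K:Q] = 6

x^3 - 95 has one real root r = 95^(1/3) and two complex roots r*zeta_3, r*zeta_3^2 where zeta_3 = e^(2*pi*i/3). The splitting field is Q(r, zeta_3). [Q(r):Q] = 3 and [Q(zeta_3):Q] = 2 with gcd = 1, so [Q(r, zeta_3):Q] = 3 * 2 = 6.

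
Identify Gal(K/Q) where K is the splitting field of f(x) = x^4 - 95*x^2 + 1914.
Gal(K/Q) = V_4 (Klein four-group, Z/2Z × Z/2Z)

f factors as (x^2 - 29)(x^2 - 66), so the splitting field is K = Q(sqrt(29), sqrt(66)). The elements 29, 66, 1914 are all non-squares in Q, so sqrt(29) and sqrt(66) generate independent quadratic extensions. Thus [K:Q] = 4 and Gal(K/Q) is generated by the two order-2 automorphisms sqrt(29) ↦ -sqrt(29) and sqrt(66) ↦ -sqrt(66), giving V_4.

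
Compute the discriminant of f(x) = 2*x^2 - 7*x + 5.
Δ = 9

For a quadratic a x^2 + b x + c the discriminant is Δ = b^2 - 4ac = (-7)^2 - 4*(2)*(5) = 49 - (40) = 9.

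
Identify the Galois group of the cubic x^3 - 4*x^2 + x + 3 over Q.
Gal(K/Q) = S_3 (symmetric group of order 6)

Compute the discriminant of x^3 + (-4)*x^2 + (1)*x + (3): Δ = 321. Since Δ is not a rational square, the Galois group is not contained in A_3; it must be the full S_3 (irreducibility of the cubic rules out anything smaller).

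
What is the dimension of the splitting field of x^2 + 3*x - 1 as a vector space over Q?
[K:Q] = 2

The discriminant of x^2 + (3)*x + (-1) is b^2 - 4c = 9 - (-4) = 13. Since 13 is not a perfect square in Q, the polynomial is irreducible over Q. Its two roots generate a degree-2 extension, so [K:Q] = 2.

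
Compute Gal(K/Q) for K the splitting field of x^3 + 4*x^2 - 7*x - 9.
Gal(K/Q) = S_3 (symmetric group of order 6)

Compute the discriminant of x^3 + (4)*x^2 + (-7)*x + (-9): Δ = 6809. Since Δ is not a rational square, the Galois group is not contained in A_3; it must be the full S_3 (irreducibility of the cubic rules out anything smaller).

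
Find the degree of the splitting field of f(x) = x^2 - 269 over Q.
[K:Q] = 2

The polynomial x^2 - 269 is irreducible over Q since 269 is not a perfect square. Its splitting field is Q(sqrt(269)), which has degree 2 over Q.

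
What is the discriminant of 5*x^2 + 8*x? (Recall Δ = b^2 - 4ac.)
Δ = 64

For a quadratic a x^2 + b x + c the discriminant is Δ = b^2 - 4ac = (8)^2 - 4*(5)*(0) = 64 - (0) = 64.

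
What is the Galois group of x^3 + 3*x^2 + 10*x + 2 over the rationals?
Gal(K/Q) = S_3 (symmetric group of order 6)

Compute the discriminant of x^3 + (3)*x^2 + (10)*x + (2): Δ = -2344. Since Δ is not a rational square, the Galois group is not contained in A_3; it must be the full S_3 (irreducibility of the cubic rules out anything smaller).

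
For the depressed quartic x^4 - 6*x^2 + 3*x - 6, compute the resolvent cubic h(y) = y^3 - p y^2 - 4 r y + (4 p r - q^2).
h(y) = y^3 + 6*y^2 + 24*y + 135

Identify coefficients: p = -6, q = 3, r = -6.
Plug into h(y) = y^3 - p y^2 - 4 r y + (4 p r - q^2):
  h(y) = y^3 - (-6) y^2 - 4*(-6) y + (4*(-6)*(-6) - (3)^2)
       = y^3 + (6) y^2 + (24) y + (135).
Simplifying: h(y) = y^3 + 6*y^2 + 24*y + 135.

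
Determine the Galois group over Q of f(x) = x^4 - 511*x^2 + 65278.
Gal(K/Q) = V_4 (Klein four-group, Z/2Z × Z/2Z)

f factors as (x^2 - 254)(x^2 - 257), so the splitting field is K = Q(sqrt(254), sqrt(257)). The elements 254, 257, 65278 are all non-squares in Q, so sqrt(254) and sqrt(257) generate independent quadratic extensions. Thus [K:Q] = 4 and Gal(K/Q) is generated by the two order-2 automorphisms sqrt(254) ↦ -sqrt(254) and sqrt(257) ↦ -sqrt(257), giving V_4.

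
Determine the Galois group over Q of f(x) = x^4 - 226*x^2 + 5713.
Gal(K/Q) = V_4 (Klein four-group, Z/2Z × Z/2Z)

f factors as (x^2 - 197)(x^2 - 29), so the splitting field is K = Q(sqrt(197), sqrt(29)). The elements 197, 29, 5713 are all non-squares in Q, so sqrt(197) and sqrt(29) generate independent quadratic extensions. Thus [K:Q] = 4 and Gal(K/Q) is generated by the two order-2 automorphisms sqrt(197) ↦ -sqrt(197) and sqrt(29) ↦ -sqrt(29), giving V_4.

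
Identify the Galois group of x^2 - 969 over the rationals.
Gal(K/Q) = Z/2Z (cyclic of order 2)

x^2 - 969 is irreducible over Q since 969 is not a rational square. The splitting field Q(sqrt(969)) has degree 2 over Q, and its unique nontrivial automorphism is sqrt(969) ↦ -sqrt(969). Hence Gal(Q(sqrt(969))/Q) = Z/2Z.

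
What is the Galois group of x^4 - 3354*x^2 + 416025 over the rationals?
Gal(K/Q) = Z/2Z (cyclic of order 2)

f factors as (x^2 - 3225)(x^2 - 129), so the splitting field is K = Q(sqrt(3225), sqrt(129)). The squarefree part of 3225 is 129 and the squarefree part of 129 is also 129, so sqrt(3225) and sqrt(129) are both rational multiples of sqrt(129). Hence Q(sqrt(3225)) = Q(sqrt(129)) = Q(sqrt(129)), and the splitting field collapses to a single degree-2 extension with Galois group Z/2Z.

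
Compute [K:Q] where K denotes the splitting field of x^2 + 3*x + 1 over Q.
[K:Q] = 2

The discriminant of x^2 + (3)*x + (1) is b^2 - 4c = 9 - (4) = 5. Since 5 is not a perfect square in Q, the polynomial is irreducible over Q. Its two roots generate a degree-2 extension, so [K:Q] = 2.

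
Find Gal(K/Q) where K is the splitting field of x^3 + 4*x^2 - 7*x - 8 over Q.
Gal(K/Q) = S_3 (symmetric group of order 6)

Compute the discriminant of x^3 + (4)*x^2 + (-7)*x + (-8): Δ = 6508. Since Δ is not a rational square, the Galois group is not contained in A_3; it must be the full S_3 (irreducibility of the cubic rules out anything smaller).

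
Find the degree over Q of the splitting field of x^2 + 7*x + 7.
[K:Q] = 2

The discriminant of x^2 + (7)*x + (7) is b^2 - 4c = 49 - (28) = 21. Since 21 is not a perfect square in Q, the polynomial is irreducible over Q. Its two roots generate a degree-2 extension, so [K:Q] = 2.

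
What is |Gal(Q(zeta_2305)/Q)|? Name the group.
|Gal(Q(zeta_2305)/Q)| = phi(2305) = 1840; group ≅ (Z/2305Z)^* ≅ Z/4Z × Z/460Z

The n-th cyclotomic polynomial Φ_2305(x) is the minimal polynomial of zeta_2305 over Q and has degree phi(2305) = 1840. So Q(zeta_2305) is a degree-1840 Galois extension with Galois group (Z/2305Z)^*. By CRT, (Z/2305Z)^* ≅ (Z/5Z)^* × (Z/461Z)^*. Each prime-power unit group is (Z/5Z)^* ≅ Z/4Z; (Z/461Z)^* ≅ Z/460Z. Hence Gal(Q(zeta_2305)/Q) ≅ Z/4Z × Z/460Z.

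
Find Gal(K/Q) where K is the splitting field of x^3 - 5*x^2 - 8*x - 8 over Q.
Gal(K/Q) = S_3 (symmetric group of order 6)

Compute the discriminant of x^3 + (-5)*x^2 + (-8)*x + (-8): Δ = -7840. Since Δ is not a rational square, the Galois group is not contained in A_3; it must be the full S_3 (irreducibility of the cubic rules out anything smaller).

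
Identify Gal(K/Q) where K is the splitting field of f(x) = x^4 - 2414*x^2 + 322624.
Gal(K/Q) = Z/2Z (cyclic of order 2)

f factors as (x^2 - 142)(x^2 - 2272), so the splitting field is K = Q(sqrt(142), sqrt(2272)). The squarefree part of 142 is 142 and the squarefree part of 2272 is also 142, so sqrt(142) and sqrt(2272) are both rational multiples of sqrt(142). Hence Q(sqrt(142)) = Q(sqrt(2272)) = Q(sqrt(142)), and the splitting field collapses to a single degree-2 extension with Galois group Z/2Z.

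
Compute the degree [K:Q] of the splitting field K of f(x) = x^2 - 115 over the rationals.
[K:Q] = 2

The polynomial x^2 - 115 is irreducible over Q since 115 is not a perfect square. Its splitting field is Q(sqrt(115)), which has degree 2 over Q.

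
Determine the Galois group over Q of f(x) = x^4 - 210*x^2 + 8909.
Gal(K/Q) = V_4 (Klein four-group, Z/2Z × Z/2Z)

f factors as (x^2 - 151)(x^2 - 59), so the splitting field is K = Q(sqrt(151), sqrt(59)). The elements 151, 59, 8909 are all non-squares in Q, so sqrt(151) and sqrt(59) generate independent quadratic extensions. Thus [K:Q] = 4 and Gal(K/Q) is generated by the two order-2 automorphisms sqrt(151) ↦ -sqrt(151) and sqrt(59) ↦ -sqrt(59), giving V_4.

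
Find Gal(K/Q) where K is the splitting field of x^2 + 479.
Gal(K/Q) = Z/2Z (cyclic of order 2)

x^2 + 479 is irreducible over Q since -479 is not a rational square. The splitting field Q(sqrt(-479)) has degree 2 over Q, and its unique nontrivial automorphism is sqrt(-479) ↦ -sqrt(-479). Hence Gal(Q(sqrt(-479))/Q) = Z/2Z.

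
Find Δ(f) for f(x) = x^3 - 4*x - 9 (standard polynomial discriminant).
Δ = -1931

For a depressed cubic x^3 + p x + q the discriminant is Δ = -4 p^3 - 27 q^2 = -4*(-4)^3 - 27*(-9)^2 = 256 - 2187 = -1931.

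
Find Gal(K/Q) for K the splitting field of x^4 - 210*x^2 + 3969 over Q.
Gal(K/Q) = Z/2Z (cyclic of order 2)

f factors as (x^2 - 21)(x^2 - 189), so the splitting field is K = Q(sqrt(21), sqrt(189)). The squarefree part of 21 is 21 and the squarefree part of 189 is also 21, so sqrt(21) and sqrt(189) are both rational multiples of sqrt(21). Hence Q(sqrt(21)) = Q(sqrt(189)) = Q(sqrt(21)), and the splitting field collapses to a single degree-2 extension with Galois group Z/2Z.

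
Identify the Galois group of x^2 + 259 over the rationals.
Gal(K/Q) = Z/2Z (cyclic of order 2)

x^2 + 259 is irreducible over Q since -259 is not a rational square. The splitting field Q(sqrt(-259)) has degree 2 over Q, and its unique nontrivial automorphism is sqrt(-259) ↦ -sqrt(-259). Hence Gal(Q(sqrt(-259))/Q) = Z/2Z.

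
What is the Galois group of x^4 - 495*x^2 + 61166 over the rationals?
Gal(K/Q) = V_4 (Klein four-group, Z/2Z × Z/2Z)

f factors as (x^2 - 238)(x^2 - 257), so the splitting field is K = Q(sqrt(238), sqrt(257)). The elements 238, 257, 61166 are all non-squares in Q, so sqrt(238) and sqrt(257) generate independent quadratic extensions. Thus [K:Q] = 4 and Gal(K/Q) is generated by the two order-2 automorphisms sqrt(238) ↦ -sqrt(238) and sqrt(257) ↦ -sqrt(257), giving V_4.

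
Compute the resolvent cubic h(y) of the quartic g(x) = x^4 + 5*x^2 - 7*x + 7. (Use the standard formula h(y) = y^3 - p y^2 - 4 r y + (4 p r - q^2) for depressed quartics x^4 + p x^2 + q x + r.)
h(y) = y^3 - 5*y^2 - 28*y + 91

Identify coefficients: p = 5, q = -7, r = 7.
Plug into h(y) = y^3 - p y^2 - 4 r y + (4 p r - q^2):
  h(y) = y^3 - (5) y^2 - 4*(7) y + (4*(5)*(7) - (-7)^2)
       = y^3 + (-5) y^2 + (-28) y + (91).
Simplifying: h(y) = y^3 - 5*y^2 - 28*y + 91.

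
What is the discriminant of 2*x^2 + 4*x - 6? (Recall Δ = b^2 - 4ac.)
Δ = 64

For a quadratic a x^2 + b x + c the discriminant is Δ = b^2 - 4ac = (4)^2 - 4*(2)*(-6) = 16 - (-48) = 64.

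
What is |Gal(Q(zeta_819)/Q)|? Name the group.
|Gal(Q(zeta_819)/Q)| = phi(819) = 432; group ≅ (Z/819Z)^* ≅ Z/6Z × Z/6Z × Z/12Z

The n-th cyclotomic polynomial Φ_819(x) is the minimal polynomial of zeta_819 over Q and has degree phi(819) = 432. So Q(zeta_819) is a degree-432 Galois extension with Galois group (Z/819Z)^*. By CRT, (Z/819Z)^* ≅ (Z/9Z)^* × (Z/7Z)^* × (Z/13Z)^*. Each prime-power unit group is (Z/9Z)^* ≅ Z/6Z; (Z/7Z)^* ≅ Z/6Z; (Z/13Z)^* ≅ Z/12Z. Hence Gal(Q(zeta_819)/Q) ≅ Z/6Z × Z/6Z × Z/12Z.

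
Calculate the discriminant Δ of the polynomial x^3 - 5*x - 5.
Δ = -175

For a depressed cubic x^3 + p x + q the discriminant is Δ = -4 p^3 - 27 q^2 = -4*(-5)^3 - 27*(-5)^2 = 500 - 675 = -175.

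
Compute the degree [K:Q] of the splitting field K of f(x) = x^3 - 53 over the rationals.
[K:Q] = 6

x^3 - 53 has one real root r = 53^(1/3) and two complex roots r*zeta_3, r*zeta_3^2 where zeta_3 = e^(2*pi*i/3). The splitting field is Q(r, zeta_3). [Q(r):Q] = 3 and [Q(zeta_3):Q] = 2 with gcd = 1, so [Q(r, zeta_3):Q] = 3 * 2 = 6.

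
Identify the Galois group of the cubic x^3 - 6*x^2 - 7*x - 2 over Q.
Gal(K/Q) = S_3 (symmetric group of order 6)

Compute the discriminant of x^3 + (-6)*x^2 + (-7)*x + (-2): Δ = -212. Since Δ is not a rational square, the Galois group is not contained in A_3; it must be the full S_3 (irreducibility of the cubic rules out anything smaller).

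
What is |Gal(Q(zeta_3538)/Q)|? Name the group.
|Gal(Q(zeta_3538)/Q)| = phi(3538) = 1680; group ≅ (Z/3538Z)^* ≅ Z/28Z × Z/60Z

The n-th cyclotomic polynomial Φ_3538(x) is the minimal polynomial of zeta_3538 over Q and has degree phi(3538) = 1680. So Q(zeta_3538) is a degree-1680 Galois extension with Galois group (Z/3538Z)^*. By CRT, (Z/3538Z)^* ≅ (Z/2Z)^* × (Z/29Z)^* × (Z/61Z)^*. Each prime-power unit group is (Z/2Z)^* ≅ trivial group (order 1); (Z/29Z)^* ≅ Z/28Z; (Z/61Z)^* ≅ Z/60Z. Hence Gal(Q(zeta_3538)/Q) ≅ Z/28Z × Z/60Z.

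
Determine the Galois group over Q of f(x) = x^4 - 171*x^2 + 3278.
Gal(K/Q) = V_4 (Klein four-group, Z/2Z × Z/2Z)

f factors as (x^2 - 149)(x^2 - 22), so the splitting field is K = Q(sqrt(149), sqrt(22)). The elements 149, 22, 3278 are all non-squares in Q, so sqrt(149) and sqrt(22) generate independent quadratic extensions. Thus [K:Q] = 4 and Gal(K/Q) is generated by the two order-2 automorphisms sqrt(149) ↦ -sqrt(149) and sqrt(22) ↦ -sqrt(22), giving V_4.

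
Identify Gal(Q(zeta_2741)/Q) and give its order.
|Gal(Q(zeta_2741)/Q)| = phi(2741) = 2740; group ≅ (Z/2741Z)^* ≅ Z/2740Z

The n-th cyclotomic polynomial Φ_2741(x) is the minimal polynomial of zeta_2741 over Q and has degree phi(2741) = 2740. So Q(zeta_2741) is a degree-2740 Galois extension with Galois group (Z/2741Z)^*. (Z/2741Z)^* is cyclic since 2741 is an odd prime power (or 4). Hence Gal(Q(zeta_2741)/Q) ≅ Z/2740Z.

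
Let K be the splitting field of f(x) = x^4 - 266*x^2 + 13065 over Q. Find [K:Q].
[K:Q] = 4

f factors as (x^2 - 65)(x^2 - 201); the splitting field is K = Q(sqrt(65), sqrt(201)). Since 65, 201, and 13065 are all non-squares in Q, the three subfields Q(sqrt(65)), Q(sqrt(201)), Q(sqrt(13065)) are distinct degree-2 extensions, so [K:Q] = 4 (Klein four Galois group).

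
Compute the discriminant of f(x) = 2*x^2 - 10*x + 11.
Δ = 12

For a quadratic a x^2 + b x + c the discriminant is Δ = b^2 - 4ac = (-10)^2 - 4*(2)*(11) = 100 - (88) = 12.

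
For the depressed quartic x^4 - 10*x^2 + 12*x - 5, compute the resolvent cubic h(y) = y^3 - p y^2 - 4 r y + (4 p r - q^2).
h(y) = y^3 + 10*y^2 + 20*y + 56

Identify coefficients: p = -10, q = 12, r = -5.
Plug into h(y) = y^3 - p y^2 - 4 r y + (4 p r - q^2):
  h(y) = y^3 - (-10) y^2 - 4*(-5) y + (4*(-10)*(-5) - (12)^2)
       = y^3 + (10) y^2 + (20) y + (56).
Simplifying: h(y) = y^3 + 10*y^2 + 20*y + 56.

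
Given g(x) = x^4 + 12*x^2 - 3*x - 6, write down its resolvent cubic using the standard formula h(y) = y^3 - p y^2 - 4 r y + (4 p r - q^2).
h(y) = y^3 - 12*y^2 + 24*y - 297

Identify coefficients: p = 12, q = -3, r = -6.
Plug into h(y) = y^3 - p y^2 - 4 r y + (4 p r - q^2):
  h(y) = y^3 - (12) y^2 - 4*(-6) y + (4*(12)*(-6) - (-3)^2)
       = y^3 + (-12) y^2 + (24) y + (-297).
Simplifying: h(y) = y^3 - 12*y^2 + 24*y - 297.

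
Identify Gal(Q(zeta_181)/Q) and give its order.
|Gal(Q(zeta_181)/Q)| = phi(181) = 180; group ≅ (Z/181Z)^* ≅ Z/180Z

The n-th cyclotomic polynomial Φ_181(x) is the minimal polynomial of zeta_181 over Q and has degree phi(181) = 180. So Q(zeta_181) is a degree-180 Galois extension with Galois group (Z/181Z)^*. (Z/181Z)^* is cyclic since 181 is an odd prime power (or 4). Hence Gal(Q(zeta_181)/Q) ≅ Z/180Z.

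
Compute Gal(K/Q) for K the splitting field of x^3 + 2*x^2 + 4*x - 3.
Gal(K/Q) = S_3 (symmetric group of order 6)

Compute the discriminant of x^3 + (2)*x^2 + (4)*x + (-3): Δ = -771. Since Δ is not a rational square, the Galois group is not contained in A_3; it must be the full S_3 (irreducibility of the cubic rules out anything smaller).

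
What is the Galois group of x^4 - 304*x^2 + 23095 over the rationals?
Gal(K/Q) = V_4 (Klein four-group, Z/2Z × Z/2Z)

f factors as (x^2 - 149)(x^2 - 155), so the splitting field is K = Q(sqrt(149), sqrt(155)). The elements 149, 155, 23095 are all non-squares in Q, so sqrt(149) and sqrt(155) generate independent quadratic extensions. Thus [K:Q] = 4 and Gal(K/Q) is generated by the two order-2 automorphisms sqrt(149) ↦ -sqrt(149) and sqrt(155) ↦ -sqrt(155), giving V_4.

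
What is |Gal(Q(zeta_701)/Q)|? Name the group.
|Gal(Q(zeta_701)/Q)| = phi(701) = 700; group ≅ (Z/701Z)^* ≅ Z/700Z

The n-th cyclotomic polynomial Φ_701(x) is the minimal polynomial of zeta_701 over Q and has degree phi(701) = 700. So Q(zeta_701) is a degree-700 Galois extension with Galois group (Z/701Z)^*. (Z/701Z)^* is cyclic since 701 is an odd prime power (or 4). Hence Gal(Q(zeta_701)/Q) ≅ Z/700Z.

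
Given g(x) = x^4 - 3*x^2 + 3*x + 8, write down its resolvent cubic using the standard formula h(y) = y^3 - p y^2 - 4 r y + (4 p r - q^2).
h(y) = y^3 + 3*y^2 - 32*y - 105

Identify coefficients: p = -3, q = 3, r = 8.
Plug into h(y) = y^3 - p y^2 - 4 r y + (4 p r - q^2):
  h(y) = y^3 - (-3) y^2 - 4*(8) y + (4*(-3)*(8) - (3)^2)
       = y^3 + (3) y^2 + (-32) y + (-105).
Simplifying: h(y) = y^3 + 3*y^2 - 32*y - 105.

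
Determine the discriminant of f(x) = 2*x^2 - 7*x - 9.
Δ = 121

For a quadratic a x^2 + b x + c the discriminant is Δ = b^2 - 4ac = (-7)^2 - 4*(2)*(-9) = 49 - (-72) = 121.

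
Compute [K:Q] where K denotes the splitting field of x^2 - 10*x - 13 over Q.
[K:Q] = 2

The discriminant of x^2 + (-10)*x + (-13) is b^2 - 4c = 100 - (-52) = 152. Since 152 is not a perfect square in Q, the polynomial is irreducible over Q. Its two roots generate a degree-2 extension, so [K:Q] = 2.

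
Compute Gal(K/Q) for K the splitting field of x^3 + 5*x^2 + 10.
Gal(K/Q) = S_3 (symmetric group of order 6)

Compute the discriminant of x^3 + (5)*x^2 + (0)*x + (10): Δ = -7700. Since Δ is not a rational square, the Galois group is not contained in A_3; it must be the full S_3 (irreducibility of the cubic rules out anything smaller).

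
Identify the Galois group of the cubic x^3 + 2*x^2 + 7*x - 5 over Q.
Gal(K/Q) = S_3 (symmetric group of order 6)

Compute the discriminant of x^3 + (2)*x^2 + (7)*x + (-5): Δ = -2951. Since Δ is not a rational square, the Galois group is not contained in A_3; it must be the full S_3 (irreducibility of the cubic rules out anything smaller).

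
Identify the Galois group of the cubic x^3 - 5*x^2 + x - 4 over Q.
Gal(K/Q) = S_3 (symmetric group of order 6)

Compute the discriminant of x^3 + (-5)*x^2 + (1)*x + (-4): Δ = -2051. Since Δ is not a rational square, the Galois group is not contained in A_3; it must be the full S_3 (irreducibility of the cubic rules out anything smaller).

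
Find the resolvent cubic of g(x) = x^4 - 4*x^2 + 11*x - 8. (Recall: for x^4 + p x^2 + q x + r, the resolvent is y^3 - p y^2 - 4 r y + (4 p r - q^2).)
h(y) = y^3 + 4*y^2 + 32*y + 7

Identify coefficients: p = -4, q = 11, r = -8.
Plug into h(y) = y^3 - p y^2 - 4 r y + (4 p r - q^2):
  h(y) = y^3 - (-4) y^2 - 4*(-8) y + (4*(-4)*(-8) - (11)^2)
       = y^3 + (4) y^2 + (32) y + (7).
Simplifying: h(y) = y^3 + 4*y^2 + 32*y + 7.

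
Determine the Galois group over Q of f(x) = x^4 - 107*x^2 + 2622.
Gal(K/Q) = V_4 (Klein four-group, Z/2Z × Z/2Z)

f factors as (x^2 - 38)(x^2 - 69), so the splitting field is K = Q(sqrt(38), sqrt(69)). The elements 38, 69, 2622 are all non-squares in Q, so sqrt(38) and sqrt(69) generate independent quadratic extensions. Thus [K:Q] = 4 and Gal(K/Q) is generated by the two order-2 automorphisms sqrt(38) ↦ -sqrt(38) and sqrt(69) ↦ -sqrt(69), giving V_4.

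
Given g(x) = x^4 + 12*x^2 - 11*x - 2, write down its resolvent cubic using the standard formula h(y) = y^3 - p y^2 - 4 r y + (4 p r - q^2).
h(y) = y^3 - 12*y^2 + 8*y - 217

Identify coefficients: p = 12, q = -11, r = -2.
Plug into h(y) = y^3 - p y^2 - 4 r y + (4 p r - q^2):
  h(y) = y^3 - (12) y^2 - 4*(-2) y + (4*(12)*(-2) - (-11)^2)
       = y^3 + (-12) y^2 + (8) y + (-217).
Simplifying: h(y) = y^3 - 12*y^2 + 8*y - 217.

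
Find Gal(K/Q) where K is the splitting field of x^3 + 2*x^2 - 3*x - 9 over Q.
Gal(K/Q) = S_3 (symmetric group of order 6)

Compute the discriminant of x^3 + (2)*x^2 + (-3)*x + (-9): Δ = -783. Since Δ is not a rational square, the Galois group is not contained in A_3; it must be the full S_3 (irreducibility of the cubic rules out anything smaller).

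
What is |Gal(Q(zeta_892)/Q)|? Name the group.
|Gal(Q(zeta_892)/Q)| = phi(892) = 444; group ≅ (Z/892Z)^* ≅ Z/2Z × Z/222Z

The n-th cyclotomic polynomial Φ_892(x) is the minimal polynomial of zeta_892 over Q and has degree phi(892) = 444. So Q(zeta_892) is a degree-444 Galois extension with Galois group (Z/892Z)^*. By CRT, (Z/892Z)^* ≅ (Z/4Z)^* × (Z/223Z)^*. Each prime-power unit group is (Z/4Z)^* ≅ Z/2Z; (Z/223Z)^* ≅ Z/222Z. Hence Gal(Q(zeta_892)/Q) ≅ Z/2Z × Z/222Z.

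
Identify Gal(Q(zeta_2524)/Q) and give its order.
|Gal(Q(zeta_2524)/Q)| = phi(2524) = 1260; group ≅ (Z/2524Z)^* ≅ Z/2Z × Z/630Z

The n-th cyclotomic polynomial Φ_2524(x) is the minimal polynomial of zeta_2524 over Q and has degree phi(2524) = 1260. So Q(zeta_2524) is a degree-1260 Galois extension with Galois group (Z/2524Z)^*. By CRT, (Z/2524Z)^* ≅ (Z/4Z)^* × (Z/631Z)^*. Each prime-power unit group is (Z/4Z)^* ≅ Z/2Z; (Z/631Z)^* ≅ Z/630Z. Hence Gal(Q(zeta_2524)/Q) ≅ Z/2Z × Z/630Z.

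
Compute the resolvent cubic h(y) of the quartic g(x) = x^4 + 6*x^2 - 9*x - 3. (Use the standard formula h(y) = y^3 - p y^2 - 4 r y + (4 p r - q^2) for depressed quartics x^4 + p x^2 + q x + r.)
h(y) = y^3 - 6*y^2 + 12*y - 153

Identify coefficients: p = 6, q = -9, r = -3.
Plug into h(y) = y^3 - p y^2 - 4 r y + (4 p r - q^2):
  h(y) = y^3 - (6) y^2 - 4*(-3) y + (4*(6)*(-3) - (-9)^2)
       = y^3 + (-6) y^2 + (12) y + (-153).
Simplifying: h(y) = y^3 - 6*y^2 + 12*y - 153.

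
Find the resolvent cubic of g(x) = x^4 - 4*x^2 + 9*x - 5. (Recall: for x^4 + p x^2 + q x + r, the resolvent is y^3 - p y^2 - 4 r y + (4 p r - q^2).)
h(y) = y^3 + 4*y^2 + 20*y - 1

Identify coefficients: p = -4, q = 9, r = -5.
Plug into h(y) = y^3 - p y^2 - 4 r y + (4 p r - q^2):
  h(y) = y^3 - (-4) y^2 - 4*(-5) y + (4*(-4)*(-5) - (9)^2)
       = y^3 + (4) y^2 + (20) y + (-1).
Simplifying: h(y) = y^3 + 4*y^2 + 20*y - 1.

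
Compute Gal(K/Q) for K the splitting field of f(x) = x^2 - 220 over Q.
Gal(K/Q) = Z/2Z (cyclic of order 2)

x^2 - 220 is irreducible over Q since 220 is not a rational square. The splitting field Q(sqrt(220)) has degree 2 over Q, and its unique nontrivial automorphism is sqrt(220) ↦ -sqrt(220). Hence Gal(Q(sqrt(220))/Q) = Z/2Z.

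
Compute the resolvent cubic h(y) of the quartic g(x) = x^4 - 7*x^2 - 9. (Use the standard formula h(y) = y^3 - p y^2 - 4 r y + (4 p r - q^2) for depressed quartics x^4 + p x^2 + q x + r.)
h(y) = y^3 + 7*y^2 + 36*y + 252

Identify coefficients: p = -7, q = 0, r = -9.
Plug into h(y) = y^3 - p y^2 - 4 r y + (4 p r - q^2):
  h(y) = y^3 - (-7) y^2 - 4*(-9) y + (4*(-7)*(-9) - (0)^2)
       = y^3 + (7) y^2 + (36) y + (252).
Simplifying: h(y) = y^3 + 7*y^2 + 36*y + 252.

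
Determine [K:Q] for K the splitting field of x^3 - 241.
[K:Q] = 6

x^3 - 241 has one real root r = 241^(1/3) and two complex roots r*zeta_3, r*zeta_3^2 where zeta_3 = e^(2*pi*i/3). The splitting field is Q(r, zeta_3). [Q(r):Q] = 3 and [Q(zeta_3):Q] = 2 with gcd = 1, so [Q(r, zeta_3):Q] = 3 * 2 = 6.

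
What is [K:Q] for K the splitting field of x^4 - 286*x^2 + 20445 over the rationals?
[K:Q] = 4

f factors as (x^2 - 141)(x^2 - 145); the splitting field is K = Q(sqrt(141), sqrt(145)). Since 141, 145, and 20445 are all non-squares in Q, the three subfields Q(sqrt(141)), Q(sqrt(145)), Q(sqrt(20445)) are distinct degree-2 extensions, so [K:Q] = 4 (Klein four Galois group).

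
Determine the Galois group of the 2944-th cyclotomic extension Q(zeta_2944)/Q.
|Gal(Q(zeta_2944)/Q)| = phi(2944) = 1408; group ≅ (Z/2944Z)^* ≅ Z/2Z × Z/22Z × Z/32Z

The n-th cyclotomic polynomial Φ_2944(x) is the minimal polynomial of zeta_2944 over Q and has degree phi(2944) = 1408. So Q(zeta_2944) is a degree-1408 Galois extension with Galois group (Z/2944Z)^*. By CRT, (Z/2944Z)^* ≅ (Z/128Z)^* × (Z/23Z)^*. Each prime-power unit group is (Z/128Z)^* ≅ Z/2Z × Z/32Z; (Z/23Z)^* ≅ Z/22Z. Hence Gal(Q(zeta_2944)/Q) ≅ Z/2Z × Z/22Z × Z/32Z.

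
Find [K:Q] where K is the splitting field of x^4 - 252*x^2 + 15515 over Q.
[K:Q] = 4

f factors as (x^2 - 145)(x^2 - 107); the splitting field is K = Q(sqrt(145), sqrt(107)). Since 145, 107, and 15515 are all non-squares in Q, the three subfields Q(sqrt(145)), Q(sqrt(107)), Q(sqrt(15515)) are distinct degree-2 extensions, so [K:Q] = 4 (Klein four Galois group).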